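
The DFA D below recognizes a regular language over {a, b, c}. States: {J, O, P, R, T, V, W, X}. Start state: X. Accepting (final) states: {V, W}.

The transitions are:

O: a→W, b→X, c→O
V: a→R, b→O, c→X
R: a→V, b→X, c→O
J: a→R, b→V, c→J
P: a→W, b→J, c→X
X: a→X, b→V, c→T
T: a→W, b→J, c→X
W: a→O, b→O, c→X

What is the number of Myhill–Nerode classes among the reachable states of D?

5

Reachable states from the start: {J,O,R,T,V,W,X}. Unreachable: {P} — drop them.
Start with accepting vs non-accepting: {V,W} | {J,O,R,T,X}.
On input a, block {J,O,R,T,X} splits into {O,R,T} and {J,X}.
On input c, block {O,R,T} splits into {O,R} and {T}.
On input a, block {J,X} splits into {J} and {X}.
No further refinement is possible. Final partition (5 blocks): {V,W} | {O,R} | {J} | {T} | {X}.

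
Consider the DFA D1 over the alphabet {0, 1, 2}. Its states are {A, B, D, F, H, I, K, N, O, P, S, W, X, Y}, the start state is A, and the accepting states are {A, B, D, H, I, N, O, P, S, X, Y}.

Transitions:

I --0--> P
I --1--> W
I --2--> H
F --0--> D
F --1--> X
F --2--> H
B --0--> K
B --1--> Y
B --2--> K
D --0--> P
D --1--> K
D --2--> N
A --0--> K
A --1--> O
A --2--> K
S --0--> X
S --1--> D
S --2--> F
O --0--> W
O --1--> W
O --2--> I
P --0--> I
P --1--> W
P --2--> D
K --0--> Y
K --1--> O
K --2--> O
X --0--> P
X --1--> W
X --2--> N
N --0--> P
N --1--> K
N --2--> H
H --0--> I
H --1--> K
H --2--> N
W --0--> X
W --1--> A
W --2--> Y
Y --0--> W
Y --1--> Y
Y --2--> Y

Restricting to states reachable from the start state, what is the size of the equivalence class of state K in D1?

1

States {B,F,S} cannot be reached from the start state, so discard them.
Initial partition by acceptance: {A,D,H,I,N,O,P,X,Y} | {K,W}.
On input 0, block {A,D,H,I,N,O,P,X,Y} splits into {D,H,I,N,P,X} and {A,O,Y}.
Refine {K,W} on symbol 0: members go to different blocks, giving {W} and {K}.
Split {D,H,I,N,P,X} by δ(·,1) → {D,H,N} and {I,P,X}.
Refine {A,O,Y} on symbol 0: members go to different blocks, giving {O,Y} and {A}.
Split {O,Y} by δ(·,1) → {Y} and {O}.
No further refinement is possible. Final partition (7 blocks): {D,H,N} | {W} | {Y} | {K} | {I,P,X} | {A} | {O}.
State K belongs to the block {K}, which has 1 states.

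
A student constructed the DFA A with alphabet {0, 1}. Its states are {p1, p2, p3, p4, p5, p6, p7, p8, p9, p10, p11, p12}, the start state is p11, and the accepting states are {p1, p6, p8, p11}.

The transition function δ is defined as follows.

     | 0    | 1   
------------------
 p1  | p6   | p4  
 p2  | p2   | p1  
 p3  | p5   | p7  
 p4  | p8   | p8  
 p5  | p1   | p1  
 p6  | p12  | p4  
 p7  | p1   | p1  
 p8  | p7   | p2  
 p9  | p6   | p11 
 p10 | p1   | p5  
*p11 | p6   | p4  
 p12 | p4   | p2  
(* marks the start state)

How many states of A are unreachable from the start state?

4

Starting at p11 and following transitions, the reachable set is {p1, p2, p4, p6, p7, p8, p11, p12}. That leaves p3, p5, p9, p10 unreachable — 4 in total.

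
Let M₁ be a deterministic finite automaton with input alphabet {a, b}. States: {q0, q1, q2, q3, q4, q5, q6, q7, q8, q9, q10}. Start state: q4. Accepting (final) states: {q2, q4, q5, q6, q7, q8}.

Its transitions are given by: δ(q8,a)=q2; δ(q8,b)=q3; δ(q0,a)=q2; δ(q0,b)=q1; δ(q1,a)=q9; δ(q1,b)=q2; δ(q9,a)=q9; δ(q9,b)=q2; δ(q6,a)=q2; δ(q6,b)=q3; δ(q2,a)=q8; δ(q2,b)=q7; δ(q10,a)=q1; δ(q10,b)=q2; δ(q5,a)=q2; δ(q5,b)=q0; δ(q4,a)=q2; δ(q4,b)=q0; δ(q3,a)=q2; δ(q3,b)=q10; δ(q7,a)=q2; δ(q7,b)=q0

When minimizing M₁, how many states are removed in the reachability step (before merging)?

2

BFS from q4 reaches {q0, q1, q2, q3, q4, q7, q8, q9, q10}; the 2 state(s) q5, q6 are never visited.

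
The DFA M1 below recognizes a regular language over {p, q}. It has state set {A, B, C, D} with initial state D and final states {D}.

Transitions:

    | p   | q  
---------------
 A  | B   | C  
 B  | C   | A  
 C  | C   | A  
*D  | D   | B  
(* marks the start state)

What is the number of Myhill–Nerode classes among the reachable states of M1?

2

P0 = {D} | {A,B,C}.
Stable partition: {D} | {A,B,C} — 2 equivalence classes.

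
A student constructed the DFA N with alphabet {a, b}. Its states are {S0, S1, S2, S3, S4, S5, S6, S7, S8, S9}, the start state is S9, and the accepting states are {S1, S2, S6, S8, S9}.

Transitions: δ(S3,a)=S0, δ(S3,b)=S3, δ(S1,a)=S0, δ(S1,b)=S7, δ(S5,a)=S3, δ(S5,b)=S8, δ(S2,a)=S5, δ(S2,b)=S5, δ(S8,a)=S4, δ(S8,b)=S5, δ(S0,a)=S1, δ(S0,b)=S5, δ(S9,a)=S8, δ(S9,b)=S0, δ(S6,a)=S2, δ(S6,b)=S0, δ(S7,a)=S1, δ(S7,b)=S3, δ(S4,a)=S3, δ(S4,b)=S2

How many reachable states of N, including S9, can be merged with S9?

1

Reachable states from the start: {S0,S1,S2,S3,S4,S5,S7,S8,S9}. Unreachable: {S6} — drop them.
Start with accepting vs non-accepting: {S1,S2,S8,S9} | {S0,S3,S4,S5,S7}.
Split {S1,S2,S8,S9} by δ(·,a) → {S1,S2,S8} and {S9}.
On input a, block {S0,S3,S4,S5,S7} splits into {S3,S4,S5} and {S0,S7}.
On input a, block {S1,S2,S8} splits into {S2,S8} and {S1}.
Split {S3,S4,S5} by δ(·,a) → {S4,S5} and {S3}.
On input b, block {S0,S7} splits into {S0} and {S7}.
No further refinement is possible. Final partition (7 blocks): {S2,S8} | {S4,S5} | {S9} | {S0} | {S1} | {S3} | {S7}.
The equivalence class containing S9 is {S9}, of size 1.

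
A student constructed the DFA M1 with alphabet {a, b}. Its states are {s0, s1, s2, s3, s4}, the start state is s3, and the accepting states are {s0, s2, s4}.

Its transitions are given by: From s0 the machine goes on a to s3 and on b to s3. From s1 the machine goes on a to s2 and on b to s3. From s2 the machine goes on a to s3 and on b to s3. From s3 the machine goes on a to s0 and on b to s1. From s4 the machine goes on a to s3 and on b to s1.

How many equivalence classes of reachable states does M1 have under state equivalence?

First remove the unreachable states {s4}; 4 states remain.
Initial partition by acceptance: {s0,s2} | {s1,s3}.
No further refinement is possible. Final partition (2 blocks): {s0,s2} | {s1,s3}.

2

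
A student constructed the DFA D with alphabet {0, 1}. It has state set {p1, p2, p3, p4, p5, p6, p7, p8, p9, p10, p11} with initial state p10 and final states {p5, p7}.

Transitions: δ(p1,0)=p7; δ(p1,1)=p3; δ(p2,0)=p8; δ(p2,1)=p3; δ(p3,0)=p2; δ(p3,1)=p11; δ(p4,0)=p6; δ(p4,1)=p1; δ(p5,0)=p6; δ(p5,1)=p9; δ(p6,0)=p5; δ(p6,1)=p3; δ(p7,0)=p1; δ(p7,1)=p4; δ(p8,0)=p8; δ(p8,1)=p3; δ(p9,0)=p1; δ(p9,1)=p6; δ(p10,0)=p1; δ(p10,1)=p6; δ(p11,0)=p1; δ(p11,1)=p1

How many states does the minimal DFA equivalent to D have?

Initial partition by acceptance: {p5,p7} | {p1,p2,p3,p4,p6,p8,p9,p10,p11}.
Refine {p1,p2,p3,p4,p6,p8,p9,p10,p11} on symbol 0: members go to different blocks, giving {p2,p3,p4,p8,p9,p10,p11} and {p1,p6}.
On input 0, block {p2,p3,p4,p8,p9,p10,p11} splits into {p4,p9,p10,p11} and {p2,p3,p8}.
On input 1, block {p2,p3,p8} splits into {p2,p8} and {p3}.
No further refinement is possible. Final partition (5 blocks): {p5,p7} | {p4,p9,p10,p11} | {p1,p6} | {p2,p8} | {p3}.

5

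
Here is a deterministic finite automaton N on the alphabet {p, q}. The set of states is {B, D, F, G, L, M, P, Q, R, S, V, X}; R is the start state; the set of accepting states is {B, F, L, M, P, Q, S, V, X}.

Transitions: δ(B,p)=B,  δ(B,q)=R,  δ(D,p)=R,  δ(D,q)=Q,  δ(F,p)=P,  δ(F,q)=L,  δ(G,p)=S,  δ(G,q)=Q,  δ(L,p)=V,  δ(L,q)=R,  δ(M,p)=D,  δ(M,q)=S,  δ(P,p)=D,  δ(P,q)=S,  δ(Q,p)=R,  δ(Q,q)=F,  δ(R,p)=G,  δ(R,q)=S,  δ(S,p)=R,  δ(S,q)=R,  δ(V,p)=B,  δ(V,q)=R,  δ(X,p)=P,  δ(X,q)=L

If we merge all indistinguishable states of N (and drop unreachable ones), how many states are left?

States {M,X} cannot be reached from the start state, so discard them.
Initial partition by acceptance: {B,F,L,P,Q,S,V} | {D,G,R}.
Split {B,F,L,P,Q,S,V} by δ(·,p) → {B,F,L,V} and {P,Q,S}.
On input p, block {B,F,L,V} splits into {B,L,V} and {F}.
Split {D,G,R} by δ(·,p) → {D,R} and {G}.
Split {D,R} by δ(·,p) → {D} and {R}.
Refine {P,Q,S} on symbol p: members go to different blocks, giving {Q,S} and {P}.
On input q, block {Q,S} splits into {Q} and {S}.
No further refinement is possible. Final partition (8 blocks): {B,L,V} | {D} | {Q} | {F} | {G} | {R} | {P} | {S}.

8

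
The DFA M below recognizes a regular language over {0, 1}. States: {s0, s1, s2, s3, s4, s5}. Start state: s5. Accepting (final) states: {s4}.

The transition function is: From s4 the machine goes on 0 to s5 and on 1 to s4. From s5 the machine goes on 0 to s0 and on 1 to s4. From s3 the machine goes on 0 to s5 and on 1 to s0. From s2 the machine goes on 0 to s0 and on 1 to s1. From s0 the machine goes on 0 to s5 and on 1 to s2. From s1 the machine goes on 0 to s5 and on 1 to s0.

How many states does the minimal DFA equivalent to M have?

5

First remove the unreachable states {s3}; 5 states remain.
P0 = {s4} | {s0,s1,s2,s5}.
Refine {s0,s1,s2,s5} on symbol 1: members go to different blocks, giving {s0,s1,s2} and {s5}.
Split {s0,s1,s2} by δ(·,0) → {s0,s1} and {s2}.
Refine {s0,s1} on symbol 1: members go to different blocks, giving {s0} and {s1}.
The partition is now stable with 5 blocks: {s4} | {s0} | {s5} | {s2} | {s1}.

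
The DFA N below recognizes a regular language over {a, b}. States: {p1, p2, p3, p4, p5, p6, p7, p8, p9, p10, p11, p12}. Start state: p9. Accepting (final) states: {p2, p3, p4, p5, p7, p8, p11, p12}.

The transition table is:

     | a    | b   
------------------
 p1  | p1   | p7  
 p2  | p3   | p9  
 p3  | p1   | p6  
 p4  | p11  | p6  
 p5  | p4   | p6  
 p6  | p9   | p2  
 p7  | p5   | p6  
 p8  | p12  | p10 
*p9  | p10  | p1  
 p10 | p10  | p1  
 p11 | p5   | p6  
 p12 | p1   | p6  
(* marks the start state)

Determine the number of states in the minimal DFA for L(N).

6

Reachable states from the start: {p1,p2,p3,p4,p5,p6,p7,p9,p10,p11}. Unreachable: {p8,p12} — drop them.
Initial partition by acceptance: {p2,p3,p4,p5,p7,p11} | {p1,p6,p9,p10}.
On input a, block {p2,p3,p4,p5,p7,p11} splits into {p2,p4,p5,p7,p11} and {p3}.
On input a, block {p2,p4,p5,p7,p11} splits into {p4,p5,p7,p11} and {p2}.
On input b, block {p1,p6,p9,p10} splits into {p9,p10} and {p1} and {p6}.
No further refinement is possible. Final partition (6 blocks): {p4,p5,p7,p11} | {p9,p10} | {p3} | {p2} | {p1} | {p6}.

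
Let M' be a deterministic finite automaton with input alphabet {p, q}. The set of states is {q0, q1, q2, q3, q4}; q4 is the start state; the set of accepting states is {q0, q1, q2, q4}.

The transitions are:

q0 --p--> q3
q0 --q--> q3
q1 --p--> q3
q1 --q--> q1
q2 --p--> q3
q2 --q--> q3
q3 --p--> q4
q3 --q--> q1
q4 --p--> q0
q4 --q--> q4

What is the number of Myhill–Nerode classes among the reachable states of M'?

4

States {q2} cannot be reached from the start state, so discard them.
Start with accepting vs non-accepting: {q0,q1,q4} | {q3}.
Split {q0,q1,q4} by δ(·,p) → {q0,q1} and {q4}.
Split {q0,q1} by δ(·,q) → {q0} and {q1}.
Stable partition: {q0} | {q3} | {q4} | {q1} — 4 equivalence classes.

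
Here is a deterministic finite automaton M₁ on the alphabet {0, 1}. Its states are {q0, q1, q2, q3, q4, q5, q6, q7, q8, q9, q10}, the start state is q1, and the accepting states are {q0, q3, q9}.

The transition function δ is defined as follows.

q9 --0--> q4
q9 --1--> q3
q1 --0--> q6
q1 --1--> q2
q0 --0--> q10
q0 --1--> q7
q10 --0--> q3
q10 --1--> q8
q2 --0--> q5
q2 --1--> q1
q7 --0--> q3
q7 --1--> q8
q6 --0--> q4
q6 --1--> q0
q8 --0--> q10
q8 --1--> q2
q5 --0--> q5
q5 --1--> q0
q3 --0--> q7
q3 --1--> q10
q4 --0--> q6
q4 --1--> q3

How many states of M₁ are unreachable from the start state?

No path from q1 leads to q9; the other 10 states are all reachable.

1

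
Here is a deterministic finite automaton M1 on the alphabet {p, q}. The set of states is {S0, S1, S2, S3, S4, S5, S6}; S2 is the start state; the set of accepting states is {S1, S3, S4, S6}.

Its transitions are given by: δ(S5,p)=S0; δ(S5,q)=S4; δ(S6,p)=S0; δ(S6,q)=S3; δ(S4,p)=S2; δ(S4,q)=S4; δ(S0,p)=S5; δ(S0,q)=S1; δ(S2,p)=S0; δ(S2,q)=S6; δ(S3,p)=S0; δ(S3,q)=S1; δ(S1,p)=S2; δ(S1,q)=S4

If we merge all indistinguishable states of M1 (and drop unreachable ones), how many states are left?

2

Every state is reachable, so we keep all 7.
P0 = {S1,S3,S4,S6} | {S0,S2,S5}.
Stable partition: {S1,S3,S4,S6} | {S0,S2,S5} — 2 equivalence classes.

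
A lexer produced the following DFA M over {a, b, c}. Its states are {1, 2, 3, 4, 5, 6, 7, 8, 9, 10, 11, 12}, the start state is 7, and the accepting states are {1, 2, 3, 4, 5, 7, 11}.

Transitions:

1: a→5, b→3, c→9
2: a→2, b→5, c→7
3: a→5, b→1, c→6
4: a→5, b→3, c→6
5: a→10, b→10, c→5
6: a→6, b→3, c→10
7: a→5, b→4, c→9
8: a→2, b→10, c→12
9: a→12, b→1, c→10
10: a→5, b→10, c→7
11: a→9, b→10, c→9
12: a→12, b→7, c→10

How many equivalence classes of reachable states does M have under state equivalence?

First remove the unreachable states {2,8,11}; 9 states remain.
Initial partition by acceptance: {1,3,4,5,7} | {6,9,10,12}.
Split {1,3,4,5,7} by δ(·,a) → {1,3,4,7} and {5}.
On input a, block {6,9,10,12} splits into {6,9,12} and {10}.
No further refinement is possible. Final partition (4 blocks): {1,3,4,7} | {6,9,12} | {5} | {10}.

4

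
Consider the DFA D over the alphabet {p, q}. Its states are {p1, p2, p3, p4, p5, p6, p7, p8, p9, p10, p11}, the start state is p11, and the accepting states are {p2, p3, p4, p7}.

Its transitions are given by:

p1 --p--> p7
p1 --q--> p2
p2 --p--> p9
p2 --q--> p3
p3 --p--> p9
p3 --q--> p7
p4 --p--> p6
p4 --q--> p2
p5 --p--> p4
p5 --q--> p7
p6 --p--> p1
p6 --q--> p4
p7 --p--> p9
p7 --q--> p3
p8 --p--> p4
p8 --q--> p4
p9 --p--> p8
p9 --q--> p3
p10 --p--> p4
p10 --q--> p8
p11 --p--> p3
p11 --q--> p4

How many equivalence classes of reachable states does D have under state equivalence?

3

States {p5,p10} cannot be reached from the start state, so discard them.
Start with accepting vs non-accepting: {p2,p3,p4,p7} | {p1,p6,p8,p9,p11}.
On input p, block {p1,p6,p8,p9,p11} splits into {p1,p8,p11} and {p6,p9}.
No further refinement is possible. Final partition (3 blocks): {p2,p3,p4,p7} | {p1,p8,p11} | {p6,p9}.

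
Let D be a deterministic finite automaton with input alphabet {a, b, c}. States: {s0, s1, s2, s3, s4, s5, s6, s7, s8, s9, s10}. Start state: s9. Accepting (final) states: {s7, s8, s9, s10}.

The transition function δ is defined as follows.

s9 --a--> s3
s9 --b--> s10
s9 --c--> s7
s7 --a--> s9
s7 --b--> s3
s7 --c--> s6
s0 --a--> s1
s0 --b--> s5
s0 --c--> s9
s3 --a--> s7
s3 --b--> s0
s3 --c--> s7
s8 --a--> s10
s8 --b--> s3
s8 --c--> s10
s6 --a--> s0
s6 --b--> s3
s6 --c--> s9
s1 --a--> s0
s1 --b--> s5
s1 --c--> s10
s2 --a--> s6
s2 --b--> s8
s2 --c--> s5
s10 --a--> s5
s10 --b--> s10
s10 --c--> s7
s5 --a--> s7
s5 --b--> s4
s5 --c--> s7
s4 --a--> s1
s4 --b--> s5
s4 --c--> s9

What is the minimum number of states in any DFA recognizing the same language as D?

Reachable states from the start: {s0,s1,s3,s4,s5,s6,s7,s9,s10}. Unreachable: {s2,s8} — drop them.
Initial partition by acceptance: {s7,s9,s10} | {s0,s1,s3,s4,s5,s6}.
On input a, block {s7,s9,s10} splits into {s9,s10} and {s7}.
Refine {s0,s1,s3,s4,s5,s6} on symbol a: members go to different blocks, giving {s0,s1,s4,s6} and {s3,s5}.
Stable partition: {s9,s10} | {s0,s1,s4,s6} | {s7} | {s3,s5} — 4 equivalence classes.

4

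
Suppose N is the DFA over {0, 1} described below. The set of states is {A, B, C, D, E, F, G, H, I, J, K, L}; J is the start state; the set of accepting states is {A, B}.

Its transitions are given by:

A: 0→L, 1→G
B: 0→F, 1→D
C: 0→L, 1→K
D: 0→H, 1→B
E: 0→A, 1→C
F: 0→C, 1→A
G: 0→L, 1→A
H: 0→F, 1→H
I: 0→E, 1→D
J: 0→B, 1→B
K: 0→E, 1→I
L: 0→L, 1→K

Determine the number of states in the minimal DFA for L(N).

Every state is reachable, so we keep all 12.
P0 = {A,B} | {C,D,E,F,G,H,I,J,K,L}.
On input 0, block {C,D,E,F,G,H,I,J,K,L} splits into {C,D,F,G,H,I,K,L} and {E,J}.
Refine {C,D,F,G,H,I,K,L} on symbol 0: members go to different blocks, giving {C,D,F,G,H,L} and {I,K}.
Refine {C,D,F,G,H,L} on symbol 1: members go to different blocks, giving {D,F,G} and {C,L} and {H}.
On input 0, block {A,B} splits into {A} and {B}.
Refine {D,F,G} on symbol 0: members go to different blocks, giving {F,G} and {D}.
Split {E,J} by δ(·,0) → {E} and {J}.
Refine {I,K} on symbol 1: members go to different blocks, giving {I} and {K}.
No further refinement is possible. Final partition (10 blocks): {A} | {F,G} | {E} | {I} | {C,L} | {H} | {B} | {D} | {J} | {K}.

10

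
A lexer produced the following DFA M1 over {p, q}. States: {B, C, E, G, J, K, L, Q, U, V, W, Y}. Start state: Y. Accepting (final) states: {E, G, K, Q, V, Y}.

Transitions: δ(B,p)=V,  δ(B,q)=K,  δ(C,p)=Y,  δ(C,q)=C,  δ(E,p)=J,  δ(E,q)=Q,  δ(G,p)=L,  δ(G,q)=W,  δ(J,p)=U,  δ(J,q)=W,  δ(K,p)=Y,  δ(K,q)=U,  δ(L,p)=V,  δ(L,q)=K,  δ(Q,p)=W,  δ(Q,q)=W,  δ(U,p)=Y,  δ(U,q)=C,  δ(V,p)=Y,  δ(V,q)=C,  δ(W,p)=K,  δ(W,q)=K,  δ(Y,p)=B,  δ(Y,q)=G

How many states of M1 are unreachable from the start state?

No path from Y leads to E, J, Q; the other 9 states are all reachable.

3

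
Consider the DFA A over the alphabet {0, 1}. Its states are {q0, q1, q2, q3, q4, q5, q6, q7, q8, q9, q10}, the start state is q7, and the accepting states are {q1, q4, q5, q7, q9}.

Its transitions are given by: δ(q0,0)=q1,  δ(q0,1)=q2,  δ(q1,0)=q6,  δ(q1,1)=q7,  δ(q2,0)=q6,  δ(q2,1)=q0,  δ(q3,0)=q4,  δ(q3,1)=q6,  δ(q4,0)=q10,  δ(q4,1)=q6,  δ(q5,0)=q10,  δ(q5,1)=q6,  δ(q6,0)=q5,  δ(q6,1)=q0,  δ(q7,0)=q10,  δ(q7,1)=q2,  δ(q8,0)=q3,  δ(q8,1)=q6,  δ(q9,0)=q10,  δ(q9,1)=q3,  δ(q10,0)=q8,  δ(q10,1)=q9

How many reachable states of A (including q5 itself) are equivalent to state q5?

Start with accepting vs non-accepting: {q1,q4,q5,q7,q9} | {q0,q2,q3,q6,q8,q10}.
Split {q1,q4,q5,q7,q9} by δ(·,1) → {q4,q5,q7,q9} and {q1}.
Split {q0,q2,q3,q6,q8,q10} by δ(·,0) → {q2,q8,q10} and {q3,q6} and {q0}.
On input 1, block {q4,q5,q7,q9} splits into {q4,q5,q9} and {q7}.
On input 0, block {q2,q8,q10} splits into {q2,q8} and {q10}.
Split {q2,q8} by δ(·,1) → {q2} and {q8}.
On input 1, block {q3,q6} splits into {q3} and {q6}.
Split {q4,q5,q9} by δ(·,1) → {q4,q5} and {q9}.
The partition is now stable with 10 blocks: {q4,q5} | {q2} | {q1} | {q3} | {q0} | {q7} | {q10} | {q8} | {q6} | {q9}.
State q5 belongs to the block {q4,q5}, which has 2 states.

2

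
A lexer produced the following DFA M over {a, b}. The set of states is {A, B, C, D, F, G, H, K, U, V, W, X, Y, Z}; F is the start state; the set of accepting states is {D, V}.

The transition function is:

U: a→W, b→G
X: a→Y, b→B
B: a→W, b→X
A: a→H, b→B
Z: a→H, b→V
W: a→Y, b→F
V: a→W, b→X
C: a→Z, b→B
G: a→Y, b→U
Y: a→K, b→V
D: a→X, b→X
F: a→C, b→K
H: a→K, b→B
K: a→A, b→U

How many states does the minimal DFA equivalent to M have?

7

States {D} cannot be reached from the start state, so discard them.
Initial partition by acceptance: {V} | {A,B,C,F,G,H,K,U,W,X,Y,Z}.
Split {A,B,C,F,G,H,K,U,W,X,Y,Z} by δ(·,b) → {A,B,C,F,G,H,K,U,W,X} and {Y,Z}.
Split {A,B,C,F,G,H,K,U,W,X} by δ(·,a) → {A,B,F,H,K,U} and {C,G,W,X}.
Refine {A,B,F,H,K,U} on symbol a: members go to different blocks, giving {B,F,U} and {A,H,K}.
Split {B,F,U} by δ(·,b) → {B,U} and {F}.
Split {C,G,W,X} by δ(·,b) → {C,G,X} and {W}.
No further refinement is possible. Final partition (7 blocks): {V} | {B,U} | {Y,Z} | {C,G,X} | {A,H,K} | {F} | {W}.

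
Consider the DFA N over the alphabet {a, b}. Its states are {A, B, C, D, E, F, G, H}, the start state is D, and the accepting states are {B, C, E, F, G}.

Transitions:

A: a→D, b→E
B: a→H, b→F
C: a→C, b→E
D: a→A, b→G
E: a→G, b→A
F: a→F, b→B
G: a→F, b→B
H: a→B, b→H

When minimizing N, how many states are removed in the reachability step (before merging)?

1

No path from D leads to C; the other 7 states are all reachable.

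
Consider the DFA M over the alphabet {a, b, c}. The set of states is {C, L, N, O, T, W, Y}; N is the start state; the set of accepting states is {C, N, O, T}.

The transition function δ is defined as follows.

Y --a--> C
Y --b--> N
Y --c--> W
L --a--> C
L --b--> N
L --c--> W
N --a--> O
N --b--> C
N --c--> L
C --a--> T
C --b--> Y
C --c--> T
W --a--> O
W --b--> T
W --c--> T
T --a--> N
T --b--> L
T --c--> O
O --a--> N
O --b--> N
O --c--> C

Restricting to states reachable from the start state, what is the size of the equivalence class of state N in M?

P0 = {C,N,O,T} | {L,W,Y}.
Refine {C,N,O,T} on symbol b: members go to different blocks, giving {N,O} and {C,T}.
Refine {N,O} on symbol b: members go to different blocks, giving {O} and {N}.
Split {L,W,Y} by δ(·,a) → {L,Y} and {W}.
Refine {C,T} on symbol a: members go to different blocks, giving {C} and {T}.
No further refinement is possible. Final partition (6 blocks): {O} | {L,Y} | {C} | {N} | {W} | {T}.
State N belongs to the block {N}, which has 1 states.

1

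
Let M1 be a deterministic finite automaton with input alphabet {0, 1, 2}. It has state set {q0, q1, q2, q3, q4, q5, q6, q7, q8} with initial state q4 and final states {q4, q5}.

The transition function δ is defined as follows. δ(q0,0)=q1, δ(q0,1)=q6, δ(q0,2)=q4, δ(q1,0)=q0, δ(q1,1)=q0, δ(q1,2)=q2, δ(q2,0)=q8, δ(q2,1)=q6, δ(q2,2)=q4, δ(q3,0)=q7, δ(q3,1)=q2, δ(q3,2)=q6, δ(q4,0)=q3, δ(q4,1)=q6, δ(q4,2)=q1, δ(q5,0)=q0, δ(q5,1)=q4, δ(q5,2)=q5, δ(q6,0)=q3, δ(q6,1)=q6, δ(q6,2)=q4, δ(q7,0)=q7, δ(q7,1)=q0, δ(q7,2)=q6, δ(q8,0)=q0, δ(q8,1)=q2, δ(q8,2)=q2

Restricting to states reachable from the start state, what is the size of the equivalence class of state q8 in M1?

Reachable states from the start: {q0,q1,q2,q3,q4,q6,q7,q8}. Unreachable: {q5} — drop them.
Start with accepting vs non-accepting: {q4} | {q0,q1,q2,q3,q6,q7,q8}.
On input 2, block {q0,q1,q2,q3,q6,q7,q8} splits into {q1,q3,q7,q8} and {q0,q2,q6}.
On input 0, block {q1,q3,q7,q8} splits into {q1,q8} and {q3,q7}.
Split {q0,q2,q6} by δ(·,0) → {q0,q2} and {q6}.
No further refinement is possible. Final partition (5 blocks): {q4} | {q1,q8} | {q0,q2} | {q3,q7} | {q6}.
State q8 belongs to the block {q1,q8}, which has 2 states.

2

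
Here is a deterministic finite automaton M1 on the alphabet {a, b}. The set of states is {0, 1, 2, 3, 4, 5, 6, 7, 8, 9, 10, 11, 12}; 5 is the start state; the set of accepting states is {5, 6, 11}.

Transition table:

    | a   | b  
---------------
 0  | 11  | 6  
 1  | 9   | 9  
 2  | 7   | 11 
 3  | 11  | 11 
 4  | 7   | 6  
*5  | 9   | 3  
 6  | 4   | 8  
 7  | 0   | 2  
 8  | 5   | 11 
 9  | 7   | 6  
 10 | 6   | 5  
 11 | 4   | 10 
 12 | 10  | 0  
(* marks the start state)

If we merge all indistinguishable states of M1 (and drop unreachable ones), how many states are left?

4

Reachable states from the start: {0,2,3,4,5,6,7,8,9,10,11}. Unreachable: {1,12} — drop them.
Initial partition by acceptance: {5,6,11} | {0,2,3,4,7,8,9,10}.
Refine {0,2,3,4,7,8,9,10} on symbol a: members go to different blocks, giving {0,3,8,10} and {2,4,7,9}.
Refine {2,4,7,9} on symbol a: members go to different blocks, giving {2,4,9} and {7}.
Stable partition: {5,6,11} | {0,3,8,10} | {2,4,9} | {7} — 4 equivalence classes.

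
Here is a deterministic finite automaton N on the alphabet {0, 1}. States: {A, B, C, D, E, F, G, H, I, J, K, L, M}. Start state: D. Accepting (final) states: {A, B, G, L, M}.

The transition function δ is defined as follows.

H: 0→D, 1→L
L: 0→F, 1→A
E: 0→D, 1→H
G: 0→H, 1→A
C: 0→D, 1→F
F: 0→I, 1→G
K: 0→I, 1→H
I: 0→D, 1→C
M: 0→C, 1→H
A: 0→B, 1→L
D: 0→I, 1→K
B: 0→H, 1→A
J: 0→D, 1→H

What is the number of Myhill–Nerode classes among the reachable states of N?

States {E,J,M} cannot be reached from the start state, so discard them.
Initial partition by acceptance: {A,B,G,L} | {C,D,F,H,I,K}.
Refine {A,B,G,L} on symbol 0: members go to different blocks, giving {B,G,L} and {A}.
On input 1, block {C,D,F,H,I,K} splits into {C,D,I,K} and {F,H}.
Split {C,D,I,K} by δ(·,1) → {C,K} and {D,I}.
Stable partition: {B,G,L} | {C,K} | {A} | {F,H} | {D,I} — 5 equivalence classes.

5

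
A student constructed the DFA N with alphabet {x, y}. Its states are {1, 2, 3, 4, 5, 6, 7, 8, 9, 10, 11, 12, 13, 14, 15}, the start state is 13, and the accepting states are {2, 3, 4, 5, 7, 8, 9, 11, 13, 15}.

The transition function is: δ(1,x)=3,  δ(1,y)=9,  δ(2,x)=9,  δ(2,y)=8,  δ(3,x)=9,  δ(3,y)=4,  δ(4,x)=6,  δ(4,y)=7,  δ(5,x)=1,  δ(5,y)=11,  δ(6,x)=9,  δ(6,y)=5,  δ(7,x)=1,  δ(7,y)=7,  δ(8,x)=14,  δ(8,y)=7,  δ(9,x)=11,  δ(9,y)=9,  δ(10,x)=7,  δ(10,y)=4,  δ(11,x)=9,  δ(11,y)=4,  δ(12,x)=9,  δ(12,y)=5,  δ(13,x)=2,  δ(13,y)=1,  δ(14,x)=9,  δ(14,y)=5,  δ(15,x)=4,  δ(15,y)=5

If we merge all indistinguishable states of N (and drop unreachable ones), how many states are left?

8

States {10,12,15} cannot be reached from the start state, so discard them.
Initial partition by acceptance: {2,3,4,5,7,8,9,11,13} | {1,6,14}.
Refine {2,3,4,5,7,8,9,11,13} on symbol x: members go to different blocks, giving {2,3,9,11,13} and {4,5,7,8}.
On input y, block {2,3,9,11,13} splits into {2,3,11} and {9} and {13}.
On input x, block {1,6,14} splits into {6,14} and {1}.
Refine {4,5,7,8} on symbol x: members go to different blocks, giving {4,8} and {5,7}.
Refine {5,7} on symbol y: members go to different blocks, giving {5} and {7}.
Stable partition: {2,3,11} | {6,14} | {4,8} | {9} | {13} | {1} | {5} | {7} — 8 equivalence classes.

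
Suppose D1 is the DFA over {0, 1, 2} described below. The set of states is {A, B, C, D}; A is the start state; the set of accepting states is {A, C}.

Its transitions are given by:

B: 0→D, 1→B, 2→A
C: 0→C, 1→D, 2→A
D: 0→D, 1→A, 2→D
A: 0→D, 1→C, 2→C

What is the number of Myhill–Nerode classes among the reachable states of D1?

Reachable states from the start: {A,C,D}. Unreachable: {B} — drop them.
Start with accepting vs non-accepting: {A,C} | {D}.
Refine {A,C} on symbol 0: members go to different blocks, giving {A} and {C}.
Stable partition: {A} | {D} | {C} — 3 equivalence classes.

3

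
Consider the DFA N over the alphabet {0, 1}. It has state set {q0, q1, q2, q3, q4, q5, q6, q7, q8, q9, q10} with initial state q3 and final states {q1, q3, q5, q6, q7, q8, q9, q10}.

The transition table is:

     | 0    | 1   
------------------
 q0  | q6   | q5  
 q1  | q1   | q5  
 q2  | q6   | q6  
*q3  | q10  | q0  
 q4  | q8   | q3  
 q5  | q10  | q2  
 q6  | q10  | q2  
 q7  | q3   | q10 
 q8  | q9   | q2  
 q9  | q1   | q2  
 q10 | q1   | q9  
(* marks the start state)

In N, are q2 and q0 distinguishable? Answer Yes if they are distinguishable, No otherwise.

No

States {q4,q7,q8} cannot be reached from the start state, so discard them.
Initial partition by acceptance: {q1,q3,q5,q6,q9,q10} | {q0,q2}.
Split {q1,q3,q5,q6,q9,q10} by δ(·,1) → {q3,q5,q6,q9} and {q1,q10}.
Stable partition: {q3,q5,q6,q9} | {q0,q2} | {q1,q10} — 3 equivalence classes.
q2 and q0 lie in the same block of the stable partition, so they are equivalent — no string distinguishes them.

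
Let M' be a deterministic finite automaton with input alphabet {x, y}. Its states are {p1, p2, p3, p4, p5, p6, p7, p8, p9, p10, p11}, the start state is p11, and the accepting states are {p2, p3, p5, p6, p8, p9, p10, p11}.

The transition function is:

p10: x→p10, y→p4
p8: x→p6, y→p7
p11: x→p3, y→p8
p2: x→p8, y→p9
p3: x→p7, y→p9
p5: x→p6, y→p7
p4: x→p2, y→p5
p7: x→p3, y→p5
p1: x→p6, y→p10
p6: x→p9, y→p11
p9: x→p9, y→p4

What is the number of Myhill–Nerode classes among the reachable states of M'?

8

States {p1,p10} cannot be reached from the start state, so discard them.
P0 = {p2,p3,p5,p6,p8,p9,p11} | {p4,p7}.
Split {p2,p3,p5,p6,p8,p9,p11} by δ(·,x) → {p2,p5,p6,p8,p9,p11} and {p3}.
Refine {p2,p5,p6,p8,p9,p11} on symbol x: members go to different blocks, giving {p2,p5,p6,p8,p9} and {p11}.
Split {p2,p5,p6,p8,p9} by δ(·,y) → {p5,p8,p9} and {p2} and {p6}.
Refine {p5,p8,p9} on symbol x: members go to different blocks, giving {p5,p8} and {p9}.
On input x, block {p4,p7} splits into {p4} and {p7}.
Stable partition: {p5,p8} | {p4} | {p3} | {p11} | {p2} | {p6} | {p9} | {p7} — 8 equivalence classes.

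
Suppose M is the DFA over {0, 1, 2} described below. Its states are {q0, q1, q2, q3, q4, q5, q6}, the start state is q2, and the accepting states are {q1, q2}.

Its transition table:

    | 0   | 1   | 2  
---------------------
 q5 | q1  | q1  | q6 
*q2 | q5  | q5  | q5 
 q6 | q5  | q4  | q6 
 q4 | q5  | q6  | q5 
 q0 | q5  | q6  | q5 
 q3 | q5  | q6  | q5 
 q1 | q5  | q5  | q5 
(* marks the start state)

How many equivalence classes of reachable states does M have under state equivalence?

States {q0,q3} cannot be reached from the start state, so discard them.
P0 = {q1,q2} | {q4,q5,q6}.
On input 0, block {q4,q5,q6} splits into {q4,q6} and {q5}.
Refine {q4,q6} on symbol 2: members go to different blocks, giving {q4} and {q6}.
No further refinement is possible. Final partition (4 blocks): {q1,q2} | {q4} | {q5} | {q6}.

4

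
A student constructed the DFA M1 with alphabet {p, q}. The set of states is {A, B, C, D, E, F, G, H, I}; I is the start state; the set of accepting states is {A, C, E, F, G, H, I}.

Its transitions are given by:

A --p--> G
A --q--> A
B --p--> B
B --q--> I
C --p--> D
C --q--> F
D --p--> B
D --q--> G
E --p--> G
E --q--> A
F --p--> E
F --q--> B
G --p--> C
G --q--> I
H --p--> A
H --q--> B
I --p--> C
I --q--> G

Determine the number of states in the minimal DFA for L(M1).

5

Reachable states from the start: {A,B,C,D,E,F,G,I}. Unreachable: {H} — drop them.
Initial partition by acceptance: {A,C,E,F,G,I} | {B,D}.
Split {A,C,E,F,G,I} by δ(·,p) → {A,E,F,G,I} and {C}.
Split {A,E,F,G,I} by δ(·,p) → {A,E,F} and {G,I}.
Refine {A,E,F} on symbol p: members go to different blocks, giving {A,E} and {F}.
Stable partition: {A,E} | {B,D} | {C} | {G,I} | {F} — 5 equivalence classes.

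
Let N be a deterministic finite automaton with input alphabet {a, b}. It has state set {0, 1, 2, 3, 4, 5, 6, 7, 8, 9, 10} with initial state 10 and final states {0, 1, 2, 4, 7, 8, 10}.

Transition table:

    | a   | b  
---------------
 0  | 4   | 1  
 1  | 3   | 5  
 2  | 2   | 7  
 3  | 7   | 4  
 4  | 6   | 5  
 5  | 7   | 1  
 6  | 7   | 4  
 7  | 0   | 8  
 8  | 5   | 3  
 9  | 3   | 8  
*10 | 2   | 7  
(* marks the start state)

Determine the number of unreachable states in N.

Starting at 10 and following transitions, the reachable set is {0, 1, 2, 3, 4, 5, 6, 7, 8, 10}. That leaves 9 unreachable — 1 in total.

1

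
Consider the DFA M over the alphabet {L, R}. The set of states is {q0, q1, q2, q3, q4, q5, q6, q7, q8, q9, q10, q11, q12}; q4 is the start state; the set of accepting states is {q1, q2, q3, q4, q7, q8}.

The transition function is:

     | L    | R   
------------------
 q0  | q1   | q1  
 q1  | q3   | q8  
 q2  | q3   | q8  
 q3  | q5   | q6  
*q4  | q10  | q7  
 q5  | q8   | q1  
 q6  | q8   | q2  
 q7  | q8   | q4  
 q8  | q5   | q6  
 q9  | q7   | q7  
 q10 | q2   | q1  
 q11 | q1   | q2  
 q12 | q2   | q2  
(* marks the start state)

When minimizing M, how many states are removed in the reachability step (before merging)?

No path from q4 leads to q0, q9, q11, q12; the other 9 states are all reachable.

4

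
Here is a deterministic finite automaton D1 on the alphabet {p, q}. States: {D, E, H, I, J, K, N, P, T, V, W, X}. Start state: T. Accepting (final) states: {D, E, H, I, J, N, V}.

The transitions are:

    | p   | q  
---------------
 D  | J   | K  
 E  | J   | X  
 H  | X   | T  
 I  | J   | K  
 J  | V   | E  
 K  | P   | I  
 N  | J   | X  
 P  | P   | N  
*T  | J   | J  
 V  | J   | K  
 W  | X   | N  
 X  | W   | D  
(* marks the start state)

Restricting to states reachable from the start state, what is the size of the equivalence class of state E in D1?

5

Reachable states from the start: {D,E,I,J,K,N,P,T,V,W,X}. Unreachable: {H} — drop them.
P0 = {D,E,I,J,N,V} | {K,P,T,W,X}.
Split {D,E,I,J,N,V} by δ(·,q) → {D,E,I,N,V} and {J}.
Split {K,P,T,W,X} by δ(·,p) → {K,P,W,X} and {T}.
The partition is now stable with 4 blocks: {D,E,I,N,V} | {K,P,W,X} | {J} | {T}.
The equivalence class containing E is {D,E,I,N,V}, of size 5.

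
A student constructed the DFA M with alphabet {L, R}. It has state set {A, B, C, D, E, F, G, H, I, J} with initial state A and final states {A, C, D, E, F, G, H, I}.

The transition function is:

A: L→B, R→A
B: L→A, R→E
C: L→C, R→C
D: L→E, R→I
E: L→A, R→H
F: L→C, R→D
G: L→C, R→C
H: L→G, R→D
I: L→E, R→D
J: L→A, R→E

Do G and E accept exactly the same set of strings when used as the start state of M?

First remove the unreachable states {F,J}; 8 states remain.
P0 = {A,C,D,E,G,H,I} | {B}.
Refine {A,C,D,E,G,H,I} on symbol L: members go to different blocks, giving {C,D,E,G,H,I} and {A}.
Refine {C,D,E,G,H,I} on symbol L: members go to different blocks, giving {C,D,G,H,I} and {E}.
Split {C,D,G,H,I} by δ(·,L) → {C,G,H} and {D,I}.
On input R, block {C,G,H} splits into {C,G} and {H}.
The partition is now stable with 6 blocks: {C,G} | {B} | {A} | {E} | {D,I} | {H}.
G and E end up in different blocks, so they are distinguishable. For instance, the string 'LL' is accepted from only G.

No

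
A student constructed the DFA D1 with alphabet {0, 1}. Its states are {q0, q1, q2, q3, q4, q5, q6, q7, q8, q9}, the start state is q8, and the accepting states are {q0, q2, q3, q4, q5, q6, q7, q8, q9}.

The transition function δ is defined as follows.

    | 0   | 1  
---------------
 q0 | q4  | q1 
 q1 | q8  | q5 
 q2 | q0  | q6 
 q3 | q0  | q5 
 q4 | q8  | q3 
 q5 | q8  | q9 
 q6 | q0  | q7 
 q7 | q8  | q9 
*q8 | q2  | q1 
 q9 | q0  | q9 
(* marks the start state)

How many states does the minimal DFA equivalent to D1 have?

All states are reachable from the start state.
Initial partition by acceptance: {q0,q2,q3,q4,q5,q6,q7,q8,q9} | {q1}.
Split {q0,q2,q3,q4,q5,q6,q7,q8,q9} by δ(·,1) → {q2,q3,q4,q5,q6,q7,q9} and {q0,q8}.
No further refinement is possible. Final partition (3 blocks): {q2,q3,q4,q5,q6,q7,q9} | {q1} | {q0,q8}.

3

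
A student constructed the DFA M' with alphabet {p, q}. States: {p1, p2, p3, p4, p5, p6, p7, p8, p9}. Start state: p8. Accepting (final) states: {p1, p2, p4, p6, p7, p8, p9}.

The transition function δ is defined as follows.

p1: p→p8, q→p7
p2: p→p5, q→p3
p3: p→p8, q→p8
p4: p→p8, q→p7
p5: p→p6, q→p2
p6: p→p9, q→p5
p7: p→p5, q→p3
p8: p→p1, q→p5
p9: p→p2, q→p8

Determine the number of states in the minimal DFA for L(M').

7

States {p4} cannot be reached from the start state, so discard them.
Start with accepting vs non-accepting: {p1,p2,p6,p7,p8,p9} | {p3,p5}.
On input p, block {p1,p2,p6,p7,p8,p9} splits into {p1,p6,p8,p9} and {p2,p7}.
On input p, block {p1,p6,p8,p9} splits into {p1,p6,p8} and {p9}.
On input p, block {p1,p6,p8} splits into {p1,p8} and {p6}.
Refine {p1,p8} on symbol q: members go to different blocks, giving {p1} and {p8}.
On input p, block {p3,p5} splits into {p3} and {p5}.
Stable partition: {p1} | {p3} | {p2,p7} | {p9} | {p6} | {p8} | {p5} — 7 equivalence classes.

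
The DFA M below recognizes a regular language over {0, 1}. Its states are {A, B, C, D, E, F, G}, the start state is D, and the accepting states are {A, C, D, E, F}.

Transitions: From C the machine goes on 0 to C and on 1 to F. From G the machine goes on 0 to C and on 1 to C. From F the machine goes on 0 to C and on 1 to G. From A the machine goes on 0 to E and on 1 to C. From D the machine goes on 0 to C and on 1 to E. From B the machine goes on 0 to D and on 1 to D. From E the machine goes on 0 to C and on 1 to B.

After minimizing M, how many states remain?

Reachable states from the start: {B,C,D,E,F,G}. Unreachable: {A} — drop them.
P0 = {C,D,E,F} | {B,G}.
Split {C,D,E,F} by δ(·,1) → {C,D} and {E,F}.
Stable partition: {C,D} | {B,G} | {E,F} — 3 equivalence classes.

3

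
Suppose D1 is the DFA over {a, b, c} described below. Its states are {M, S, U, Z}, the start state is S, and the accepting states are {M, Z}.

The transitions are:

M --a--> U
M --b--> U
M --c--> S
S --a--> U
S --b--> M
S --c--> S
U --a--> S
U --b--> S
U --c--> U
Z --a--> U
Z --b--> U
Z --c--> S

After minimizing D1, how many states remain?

3

States {Z} cannot be reached from the start state, so discard them.
Start with accepting vs non-accepting: {M} | {S,U}.
Split {S,U} by δ(·,b) → {S} and {U}.
Stable partition: {M} | {S} | {U} — 3 equivalence classes.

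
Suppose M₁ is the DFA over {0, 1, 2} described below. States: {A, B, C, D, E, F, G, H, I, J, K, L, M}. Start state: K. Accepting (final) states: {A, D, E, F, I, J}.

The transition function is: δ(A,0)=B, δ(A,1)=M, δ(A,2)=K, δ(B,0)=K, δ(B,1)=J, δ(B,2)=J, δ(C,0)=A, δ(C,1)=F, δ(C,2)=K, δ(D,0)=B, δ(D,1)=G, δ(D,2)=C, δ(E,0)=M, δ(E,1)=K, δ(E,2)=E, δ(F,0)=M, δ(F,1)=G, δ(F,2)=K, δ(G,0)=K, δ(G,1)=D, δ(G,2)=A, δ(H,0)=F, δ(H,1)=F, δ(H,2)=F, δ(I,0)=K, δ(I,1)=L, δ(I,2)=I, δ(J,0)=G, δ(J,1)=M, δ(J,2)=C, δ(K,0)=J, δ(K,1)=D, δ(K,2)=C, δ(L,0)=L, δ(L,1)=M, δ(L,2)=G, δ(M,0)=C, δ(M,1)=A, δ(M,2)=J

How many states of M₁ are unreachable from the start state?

4

Starting at K and following transitions, the reachable set is {A, B, C, D, F, G, J, K, M}. That leaves E, H, I, L unreachable — 4 in total.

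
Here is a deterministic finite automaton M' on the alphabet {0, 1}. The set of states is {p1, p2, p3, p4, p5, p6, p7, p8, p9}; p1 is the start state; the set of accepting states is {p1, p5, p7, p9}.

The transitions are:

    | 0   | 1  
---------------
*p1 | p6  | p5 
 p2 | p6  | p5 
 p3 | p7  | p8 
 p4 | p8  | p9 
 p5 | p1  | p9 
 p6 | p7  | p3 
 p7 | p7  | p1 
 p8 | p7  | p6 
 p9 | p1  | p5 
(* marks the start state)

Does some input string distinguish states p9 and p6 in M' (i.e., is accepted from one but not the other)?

Yes

Reachable states from the start: {p1,p3,p5,p6,p7,p8,p9}. Unreachable: {p2,p4} — drop them.
P0 = {p1,p5,p7,p9} | {p3,p6,p8}.
Split {p1,p5,p7,p9} by δ(·,0) → {p5,p7,p9} and {p1}.
Refine {p5,p7,p9} on symbol 0: members go to different blocks, giving {p5,p9} and {p7}.
The partition is now stable with 4 blocks: {p5,p9} | {p3,p6,p8} | {p1} | {p7}.
p9 and p6 end up in different blocks, so they are distinguishable. For instance, the string 'ε' is accepted from only p9.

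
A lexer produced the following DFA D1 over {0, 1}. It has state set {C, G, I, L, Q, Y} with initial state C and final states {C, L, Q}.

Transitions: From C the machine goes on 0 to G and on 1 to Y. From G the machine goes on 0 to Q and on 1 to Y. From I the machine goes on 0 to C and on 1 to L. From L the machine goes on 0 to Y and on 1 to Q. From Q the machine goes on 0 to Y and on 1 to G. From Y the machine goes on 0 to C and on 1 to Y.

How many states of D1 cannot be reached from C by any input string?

Starting at C and following transitions, the reachable set is {C, G, Q, Y}. That leaves I, L unreachable — 2 in total.

2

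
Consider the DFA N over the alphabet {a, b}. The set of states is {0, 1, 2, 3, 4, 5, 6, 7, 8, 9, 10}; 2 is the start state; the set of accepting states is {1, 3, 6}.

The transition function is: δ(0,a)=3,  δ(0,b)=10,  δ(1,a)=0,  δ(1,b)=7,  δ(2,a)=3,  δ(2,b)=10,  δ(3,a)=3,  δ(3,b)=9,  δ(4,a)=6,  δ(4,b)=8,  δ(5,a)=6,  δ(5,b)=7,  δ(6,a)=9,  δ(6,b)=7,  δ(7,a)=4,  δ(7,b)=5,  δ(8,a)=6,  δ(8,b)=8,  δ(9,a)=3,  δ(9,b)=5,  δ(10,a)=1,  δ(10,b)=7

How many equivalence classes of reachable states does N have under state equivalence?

6

All states are reachable from the start state.
P0 = {1,3,6} | {0,2,4,5,7,8,9,10}.
Split {1,3,6} by δ(·,a) → {1,6} and {3}.
On input a, block {0,2,4,5,7,8,9,10} splits into {4,5,8,10} and {0,2,9} and {7}.
On input b, block {4,5,8,10} splits into {4,8} and {5,10}.
Stable partition: {1,6} | {4,8} | {3} | {0,2,9} | {7} | {5,10} — 6 equivalence classes.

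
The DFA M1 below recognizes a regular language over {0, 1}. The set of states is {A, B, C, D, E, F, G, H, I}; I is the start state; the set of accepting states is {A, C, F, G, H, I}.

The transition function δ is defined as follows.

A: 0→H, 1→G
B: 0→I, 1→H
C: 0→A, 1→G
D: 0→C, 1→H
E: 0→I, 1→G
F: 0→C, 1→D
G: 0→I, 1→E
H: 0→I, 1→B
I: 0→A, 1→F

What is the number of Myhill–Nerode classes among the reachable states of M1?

Start with accepting vs non-accepting: {A,C,F,G,H,I} | {B,D,E}.
Refine {A,C,F,G,H,I} on symbol 1: members go to different blocks, giving {A,C,I} and {F,G,H}.
On input 0, block {A,C,I} splits into {C,I} and {A}.
No further refinement is possible. Final partition (4 blocks): {C,I} | {B,D,E} | {F,G,H} | {A}.

4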